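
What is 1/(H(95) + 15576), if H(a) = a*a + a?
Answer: 1/24696 ≈ 4.0492e-5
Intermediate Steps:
H(a) = a + a² (H(a) = a² + a = a + a²)
1/(H(95) + 15576) = 1/(95*(1 + 95) + 15576) = 1/(95*96 + 15576) = 1/(9120 + 15576) = 1/24696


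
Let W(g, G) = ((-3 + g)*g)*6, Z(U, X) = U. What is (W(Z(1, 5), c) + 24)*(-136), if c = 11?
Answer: -1632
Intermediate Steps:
W(g, G) = 6*g*(-3 + g) (W(g, G) = (g*(-3 + g))*6 = 6*g*(-3 + g))
(W(Z(1, 5), c) + 24)*(-136) = (6*1*(-3 + 1) + 24)*(-136) = (6*1*(-2) + 24)*(-136) = (-12 + 24)*(-136) = 12*(-136) = -1632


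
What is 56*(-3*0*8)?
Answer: 0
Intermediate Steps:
56*(-3*0*8) = 56*(0*8) = 56*0 = 0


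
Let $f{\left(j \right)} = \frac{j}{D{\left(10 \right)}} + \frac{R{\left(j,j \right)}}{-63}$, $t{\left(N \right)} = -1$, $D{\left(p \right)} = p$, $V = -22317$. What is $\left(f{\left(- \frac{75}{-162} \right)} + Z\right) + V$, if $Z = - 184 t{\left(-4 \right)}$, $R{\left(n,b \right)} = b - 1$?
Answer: $- \frac{150592559}{6804} \approx -22133.0$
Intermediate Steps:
$R{\left(n,b \right)} = -1 + b$
$Z = 184$ ($Z = \left(-184\right) \left(-1\right) = 184$)
$f{\left(j \right)} = \frac{1}{63} + \frac{53 j}{630}$ ($f{\left(j \right)} = \frac{j}{10} + \frac{-1 + j}{-63} = j \frac{1}{10} + \left(-1 + j\right) \left(- \frac{1}{63}\right) = \frac{j}{10} - \left(- \frac{1}{63} + \frac{j}{63}\right) = \frac{1}{63} + \frac{53 j}{630}$)
$\left(f{\left(- \frac{75}{-162} \right)} + Z\right) + V = \left(\left(\frac{1}{63} + \frac{53 \left(- \frac{75}{-162}\right)}{630}\right) + 184\right) - 22317 = \left(\left(\frac{1}{63} + \frac{53 \left(\left(-75\right) \left(- \frac{1}{162}\right)\right)}{630}\right) + 184\right) - 22317 = \left(\left(\frac{1}{63} + \frac{53}{630} \cdot \frac{25}{54}\right) + 184\right) - 22317 = \left(\left(\frac{1}{63} + \frac{265}{6804}\right) + 184\right) - 22317 = \left(\frac{373}{6804} + 184\right) - 22317 = \frac{1252309}{6804} - 22317 = - \frac{150592559}{6804}$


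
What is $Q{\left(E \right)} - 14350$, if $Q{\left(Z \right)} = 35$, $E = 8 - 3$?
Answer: $-14315$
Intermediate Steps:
$E = 5$
$Q{\left(E \right)} - 14350 = 35 - 14350 = -14315$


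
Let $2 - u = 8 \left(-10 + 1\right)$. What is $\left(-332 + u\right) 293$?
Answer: $-75594$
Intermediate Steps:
$u = 74$ ($u = 2 - 8 \left(-10 + 1\right) = 2 - 8 \left(-9\right) = 2 - -72 = 2 + 72 = 74$)
$\left(-332 + u\right) 293 = \left(-332 + 74\right) 293 = \left(-258\right) 293 = -75594$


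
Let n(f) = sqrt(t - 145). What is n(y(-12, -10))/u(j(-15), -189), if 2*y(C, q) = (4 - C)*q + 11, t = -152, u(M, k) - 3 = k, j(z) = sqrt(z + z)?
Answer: -I*sqrt(33)/62 ≈ -0.092654*I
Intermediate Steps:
j(z) = sqrt(2)*sqrt(z) (j(z) = sqrt(2*z) = sqrt(2)*sqrt(z))
u(M, k) = 3 + k
y(C, q) = 11/2 + q*(4 - C)/2 (y(C, q) = ((4 - C)*q + 11)/2 = (q*(4 - C) + 11)/2 = (11 + q*(4 - C))/2 = 11/2 + q*(4 - C)/2)
n(f) = 3*I*sqrt(33) (n(f) = sqrt(-152 - 145) = sqrt(-297) = 3*I*sqrt(33))
n(y(-12, -10))/u(j(-15), -189) = (3*I*sqrt(33))/(3 - 189) = (3*I*sqrt(33))/(-186) = (3*I*sqrt(33))*(-1/186) = -I*sqrt(33)/62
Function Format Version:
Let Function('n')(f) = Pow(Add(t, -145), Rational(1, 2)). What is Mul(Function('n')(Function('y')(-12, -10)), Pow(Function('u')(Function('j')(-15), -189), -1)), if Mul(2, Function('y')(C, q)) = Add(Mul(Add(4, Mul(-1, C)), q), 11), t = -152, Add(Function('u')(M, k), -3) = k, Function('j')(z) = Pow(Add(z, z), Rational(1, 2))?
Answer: Mul(Rational(-1, 62), I, Pow(33, Rational(1, 2))) ≈ Mul(-0.092654, I)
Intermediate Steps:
Function('j')(z) = Mul(Pow(2, Rational(1, 2)), Pow(z, Rational(1, 2))) (Function('j')(z) = Pow(Mul(2, z), Rational(1, 2)) = Mul(Pow(2, Rational(1, 2)), Pow(z, Rational(1, 2))))
Function('u')(M, k) = Add(3, k)
Function('y')(C, q) = Add(Rational(11, 2), Mul(Rational(1, 2), q, Add(4, Mul(-1, C)))) (Function('y')(C, q) = Mul(Rational(1, 2), Add(Mul(Add(4, Mul(-1, C)), q), 11)) = Mul(Rational(1, 2), Add(Mul(q, Add(4, Mul(-1, C))), 11)) = Mul(Rational(1, 2), Add(11, Mul(q, Add(4, Mul(-1, C))))) = Add(Rational(11, 2), Mul(Rational(1, 2), q, Add(4, Mul(-1, C)))))
Function('n')(f) = Mul(3, I, Pow(33, Rational(1, 2))) (Function('n')(f) = Pow(Add(-152, -145), Rational(1, 2)) = Pow(-297, Rational(1, 2)) = Mul(3, I, Pow(33, Rational(1, 2))))
Mul(Function('n')(Function('y')(-12, -10)), Pow(Function('u')(Function('j')(-15), -189), -1)) = Mul(Mul(3, I, Pow(33, Rational(1, 2))), Pow(Add(3, -189), -1)) = Mul(Mul(3, I, Pow(33, Rational(1, 2))), Pow(-186, -1)) = Mul(Mul(3, I, Pow(33, Rational(1, 2))), Rational(-1, 186)) = Mul(Rational(-1, 62), I, Pow(33, Rational(1, 2)))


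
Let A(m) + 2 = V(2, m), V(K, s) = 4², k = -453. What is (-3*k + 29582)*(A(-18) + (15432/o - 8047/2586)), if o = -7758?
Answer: 237348411/862 ≈ 2.7535e+5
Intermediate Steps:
V(K, s) = 16
A(m) = 14 (A(m) = -2 + 16 = 14)
(-3*k + 29582)*(A(-18) + (15432/o - 8047/2586)) = (-3*(-453) + 29582)*(14 + (15432/(-7758) - 8047/2586)) = (1359 + 29582)*(14 + (15432*(-1/7758) - 8047*1/2586)) = 30941*(14 + (-2572/1293 - 8047/2586)) = 30941*(14 - 4397/862) = 30941*(7671/862) = 237348411/862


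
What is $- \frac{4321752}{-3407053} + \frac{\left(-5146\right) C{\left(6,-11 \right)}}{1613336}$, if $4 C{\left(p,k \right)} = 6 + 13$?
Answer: $\frac{13778315569333}{10993442517616} \approx 1.2533$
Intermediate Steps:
$C{\left(p,k \right)} = \frac{19}{4}$ ($C{\left(p,k \right)} = \frac{6 + 13}{4} = \frac{1}{4} \cdot 19 = \frac{19}{4}$)
$- \frac{4321752}{-3407053} + \frac{\left(-5146\right) C{\left(6,-11 \right)}}{1613336} = - \frac{4321752}{-3407053} + \frac{\left(-5146\right) \frac{19}{4}}{1613336} = \left(-4321752\right) \left(- \frac{1}{3407053}\right) - \frac{48887}{3226672} = \frac{4321752}{3407053} - \frac{48887}{3226672} = \frac{13778315569333}{10993442517616}$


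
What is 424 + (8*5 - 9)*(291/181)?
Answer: 85765/181 ≈ 473.84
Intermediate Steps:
424 + (8*5 - 9)*(291/181) = 424 + (40 - 9)*(291*(1/181)) = 424 + 31*(291/181) = 424 + 9021/181 = 85765/181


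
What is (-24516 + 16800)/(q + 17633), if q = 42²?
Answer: -7716/19397 ≈ -0.39779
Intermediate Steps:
q = 1764
(-24516 + 16800)/(q + 17633) = (-24516 + 16800)/(1764 + 17633) = -7716/19397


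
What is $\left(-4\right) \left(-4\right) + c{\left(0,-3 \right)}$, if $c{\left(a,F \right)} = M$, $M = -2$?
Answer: $14$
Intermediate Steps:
$c{\left(a,F \right)} = -2$
$\left(-4\right) \left(-4\right) + c{\left(0,-3 \right)} = \left(-4\right) \left(-4\right) - 2 = 16 - 2 = 14$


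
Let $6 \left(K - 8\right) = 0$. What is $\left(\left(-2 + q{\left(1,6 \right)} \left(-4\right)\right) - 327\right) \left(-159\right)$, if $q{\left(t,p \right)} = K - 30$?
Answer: $38319$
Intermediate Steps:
$K = 8$ ($K = 8 + \frac{1}{6} \cdot 0 = 8 + 0 = 8$)
$q{\left(t,p \right)} = -22$ ($q{\left(t,p \right)} = 8 - 30 = -22$)
$\left(\left(-2 + q{\left(1,6 \right)} \left(-4\right)\right) - 327\right) \left(-159\right) = \left(\left(-2 - -88\right) - 327\right) \left(-159\right) = \left(\left(-2 + 88\right) - 327\right) \left(-159\right) = \left(86 - 327\right) \left(-159\right) = \left(-241\right) \left(-159\right) = 38319$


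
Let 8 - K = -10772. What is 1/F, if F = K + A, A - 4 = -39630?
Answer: -1/28846 ≈ -3.4667e-5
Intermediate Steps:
A = -39626 (A = 4 - 39630 = -39626)
K = 10780 (K = 8 - 1*(-10772) = 8 + 10772 = 10780)
F = -28846 (F = 10780 - 39626 = -28846)
1/F = 1/(-28846) = -1/28846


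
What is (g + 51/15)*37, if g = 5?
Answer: 1554/5 ≈ 310.80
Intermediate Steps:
(g + 51/15)*37 = (5 + 51/15)*37 = (5 + 51*(1/15))*37 = (5 + 17/5)*37 = (42/5)*37 = 1554/5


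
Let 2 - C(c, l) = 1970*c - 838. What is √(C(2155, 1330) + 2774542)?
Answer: 4*I*√91873 ≈ 1212.4*I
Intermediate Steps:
C(c, l) = 840 - 1970*c (C(c, l) = 2 - (1970*c - 838) = 2 - (-838 + 1970*c) = 2 + (838 - 1970*c) = 840 - 1970*c)
√(C(2155, 1330) + 2774542) = √((840 - 1970*2155) + 2774542) = √((840 - 4245350) + 2774542) = √(-4244510 + 2774542) = √(-1469968) = 4*I*√91873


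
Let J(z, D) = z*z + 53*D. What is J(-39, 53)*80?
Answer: 346400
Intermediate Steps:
J(z, D) = z**2 + 53*D
J(-39, 53)*80 = ((-39)**2 + 53*53)*80 = (1521 + 2809)*80 = 4330*80 = 346400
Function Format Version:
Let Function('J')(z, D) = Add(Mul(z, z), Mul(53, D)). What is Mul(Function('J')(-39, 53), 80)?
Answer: 346400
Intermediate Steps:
Function('J')(z, D) = Add(Pow(z, 2), Mul(53, D))
Mul(Function('J')(-39, 53), 80) = Mul(Add(Pow(-39, 2), Mul(53, 53)), 80) = Mul(Add(1521, 2809), 80) = Mul(4330, 80) = 346400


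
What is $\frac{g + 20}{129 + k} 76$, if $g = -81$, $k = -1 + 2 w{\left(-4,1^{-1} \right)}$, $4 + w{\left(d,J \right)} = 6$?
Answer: $- \frac{1159}{33} \approx -35.121$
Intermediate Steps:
$w{\left(d,J \right)} = 2$ ($w{\left(d,J \right)} = -4 + 6 = 2$)
$k = 3$ ($k = -1 + 2 \cdot 2 = -1 + 4 = 3$)
$\frac{g + 20}{129 + k} 76 = \frac{-81 + 20}{129 + 3} \cdot 76 = - \frac{61}{132} \cdot 76 = \left(-61\right) \frac{1}{132} \cdot 76 = \left(- \frac{61}{132}\right) 76 = - \frac{1159}{33}$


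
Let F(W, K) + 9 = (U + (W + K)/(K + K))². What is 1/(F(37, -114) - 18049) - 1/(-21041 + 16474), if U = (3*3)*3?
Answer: 662465855/4109737267961 ≈ 0.00016119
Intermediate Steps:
U = 27 (U = 9*3 = 27)
F(W, K) = -9 + (27 + (K + W)/(2*K))² (F(W, K) = -9 + (27 + (W + K)/(K + K))² = -9 + (27 + (K + W)/((2*K)))² = -9 + (27 + (K + W)*(1/(2*K)))² = -9 + (27 + (K + W)/(2*K))²)
1/(F(37, -114) - 18049) - 1/(-21041 + 16474) = 1/((-9 + (¼)*(37 + 55*(-114))²/(-114)²) - 18049) - 1/(-21041 + 16474) = 1/((-9 + (¼)*(1/12996)*(37 - 6270)²) - 18049) - 1/(-4567) = 1/((-9 + (¼)*(1/12996)*(-6233)²) - 18049) - 1*(-1/4567) = 1/((-9 + (¼)*(1/12996)*38850289) - 18049) + 1/4567 = 1/((-9 + 38850289/51984) - 18049) + 1/4567 = 1/(38382433/51984 - 18049) + 1/4567 = 1/(-899876783/51984) + 1/4567 = -51984/899876783 + 1/4567 = 662465855/4109737267961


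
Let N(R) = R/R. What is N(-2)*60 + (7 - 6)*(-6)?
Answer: 54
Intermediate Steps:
N(R) = 1
N(-2)*60 + (7 - 6)*(-6) = 1*60 + (7 - 6)*(-6) = 60 + 1*(-6) = 60 - 6 = 54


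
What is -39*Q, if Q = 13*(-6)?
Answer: 3042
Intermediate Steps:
Q = -78
-39*Q = -39*(-78) = 3042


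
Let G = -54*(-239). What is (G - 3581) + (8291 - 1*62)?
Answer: 17554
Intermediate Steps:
G = 12906
(G - 3581) + (8291 - 1*62) = (12906 - 3581) + (8291 - 1*62) = 9325 + (8291 - 62) = 9325 + 8229 = 17554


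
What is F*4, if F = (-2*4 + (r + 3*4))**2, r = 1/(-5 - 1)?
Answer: 529/9 ≈ 58.778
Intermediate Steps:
r = -1/6 (r = 1/(-6) = -1/6 ≈ -0.16667)
F = 529/36 (F = (-2*4 + (-1/6 + 3*4))**2 = (-8 + (-1/6 + 12))**2 = (-8 + 71/6)**2 = (23/6)**2 = 529/36 ≈ 14.694)
F*4 = (529/36)*4 = 529/9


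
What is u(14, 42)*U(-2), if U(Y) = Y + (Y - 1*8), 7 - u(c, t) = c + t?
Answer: 588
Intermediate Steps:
u(c, t) = 7 - c - t (u(c, t) = 7 - (c + t) = 7 + (-c - t) = 7 - c - t)
U(Y) = -8 + 2*Y (U(Y) = Y + (Y - 8) = Y + (-8 + Y) = -8 + 2*Y)
u(14, 42)*U(-2) = (7 - 1*14 - 1*42)*(-8 + 2*(-2)) = (7 - 14 - 42)*(-8 - 4) = -49*(-12) = 588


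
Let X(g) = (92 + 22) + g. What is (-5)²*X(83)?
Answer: 4925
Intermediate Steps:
X(g) = 114 + g
(-5)²*X(83) = (-5)²*(114 + 83) = 25*197 = 4925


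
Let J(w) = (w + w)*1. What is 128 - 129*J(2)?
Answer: -388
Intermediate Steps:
J(w) = 2*w (J(w) = (2*w)*1 = 2*w)
128 - 129*J(2) = 128 - 258*2 = 128 - 129*4 = 128 - 516 = -388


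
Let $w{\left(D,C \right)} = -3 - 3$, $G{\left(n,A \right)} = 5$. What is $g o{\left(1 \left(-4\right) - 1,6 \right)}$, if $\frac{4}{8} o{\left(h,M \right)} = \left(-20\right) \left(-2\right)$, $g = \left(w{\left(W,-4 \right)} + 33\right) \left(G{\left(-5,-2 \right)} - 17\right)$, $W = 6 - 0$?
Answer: $-25920$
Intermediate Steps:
$W = 6$ ($W = 6 + 0 = 6$)
$w{\left(D,C \right)} = -6$
$g = -324$ ($g = \left(-6 + 33\right) \left(5 - 17\right) = 27 \left(-12\right) = -324$)
$o{\left(h,M \right)} = 80$ ($o{\left(h,M \right)} = 2 \left(\left(-20\right) \left(-2\right)\right) = 2 \cdot 40 = 80$)
$g o{\left(1 \left(-4\right) - 1,6 \right)} = \left(-324\right) 80 = -25920$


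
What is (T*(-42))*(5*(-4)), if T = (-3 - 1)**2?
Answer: 13440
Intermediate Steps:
T = 16 (T = (-4)**2 = 16)
(T*(-42))*(5*(-4)) = (16*(-42))*(5*(-4)) = -672*(-20) = 13440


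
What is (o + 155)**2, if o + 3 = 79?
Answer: 53361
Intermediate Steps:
o = 76 (o = -3 + 79 = 76)
(o + 155)**2 = (76 + 155)**2 = 231**2 = 53361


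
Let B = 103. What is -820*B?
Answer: -84460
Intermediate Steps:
-820*B = -820*103 = -84460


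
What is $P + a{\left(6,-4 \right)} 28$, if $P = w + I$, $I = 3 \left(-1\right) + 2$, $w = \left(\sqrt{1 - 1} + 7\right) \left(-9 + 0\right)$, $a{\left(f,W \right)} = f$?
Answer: $104$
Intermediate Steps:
$w = -63$ ($w = \left(\sqrt{0} + 7\right) \left(-9\right) = \left(0 + 7\right) \left(-9\right) = 7 \left(-9\right) = -63$)
$I = -1$ ($I = -3 + 2 = -1$)
$P = -64$ ($P = -63 - 1 = -64$)
$P + a{\left(6,-4 \right)} 28 = -64 + 6 \cdot 28 = -64 + 168 = 104$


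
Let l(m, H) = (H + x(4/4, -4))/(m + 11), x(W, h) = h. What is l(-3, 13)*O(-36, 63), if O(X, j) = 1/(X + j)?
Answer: 1/24 ≈ 0.041667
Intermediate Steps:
l(m, H) = (-4 + H)/(11 + m) (l(m, H) = (H - 4)/(m + 11) = (-4 + H)/(11 + m))
l(-3, 13)*O(-36, 63) = ((-4 + 13)/(11 - 3))/(-36 + 63) = (9/8)/27 = ((⅛)*9)*(1/27) = (9/8)*(1/27) = 1/24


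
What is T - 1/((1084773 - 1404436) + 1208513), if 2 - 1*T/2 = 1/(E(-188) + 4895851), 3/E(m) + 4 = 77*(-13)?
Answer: 728905644626752/182226481020425 ≈ 4.0000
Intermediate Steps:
E(m) = -1/335 (E(m) = 3/(-4 + 77*(-13)) = 3/(-4 - 1001) = 3/(-1005) = 3*(-1/1005) = -1/335)
T = 3280219833/820055042 (T = 4 - 2/(-1/335 + 4895851) = 4 - 2/1640110084/335 = 4 - 2*335/1640110084 = 4 - 335/820055042 = 3280219833/820055042 ≈ 4.0000)
T - 1/((1084773 - 1404436) + 1208513) = 3280219833/820055042 - 1/((1084773 - 1404436) + 1208513) = 3280219833/820055042 - 1/(-319663 + 1208513) = 3280219833/820055042 - 1/888850 = 728905644626752/182226481020425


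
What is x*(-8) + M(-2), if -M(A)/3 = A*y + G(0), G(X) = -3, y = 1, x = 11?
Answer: -73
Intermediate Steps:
M(A) = 9 - 3*A (M(A) = -3*(A*1 - 3) = -3*(A - 3) = -3*(-3 + A) = 9 - 3*A)
x*(-8) + M(-2) = 11*(-8) + (9 - 3*(-2)) = -88 + (9 + 6) = -88 + 15 = -73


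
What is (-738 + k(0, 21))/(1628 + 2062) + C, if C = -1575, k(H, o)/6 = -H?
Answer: -7876/5 ≈ -1575.2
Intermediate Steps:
k(H, o) = -6*H (k(H, o) = 6*(-H) = -6*H)
(-738 + k(0, 21))/(1628 + 2062) + C = (-738 - 6*0)/(1628 + 2062) - 1575 = (-738 + 0)/3690 - 1575 = -738*1/3690 - 1575 = -1/5 - 1575 = -7876/5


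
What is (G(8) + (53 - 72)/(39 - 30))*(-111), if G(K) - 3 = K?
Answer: -2960/3 ≈ -986.67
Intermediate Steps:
G(K) = 3 + K
(G(8) + (53 - 72)/(39 - 30))*(-111) = ((3 + 8) + (53 - 72)/(39 - 30))*(-111) = (11 - 19/9)*(-111) = (80/9)*(-111) = -2960/3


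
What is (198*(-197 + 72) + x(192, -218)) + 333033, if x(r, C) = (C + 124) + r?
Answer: 308381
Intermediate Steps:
x(r, C) = 124 + C + r (x(r, C) = (124 + C) + r = 124 + C + r)
(198*(-197 + 72) + x(192, -218)) + 333033 = (198*(-197 + 72) + (124 - 218 + 192)) + 333033 = (198*(-125) + 98) + 333033 = (-24750 + 98) + 333033 = -24652 + 333033 = 308381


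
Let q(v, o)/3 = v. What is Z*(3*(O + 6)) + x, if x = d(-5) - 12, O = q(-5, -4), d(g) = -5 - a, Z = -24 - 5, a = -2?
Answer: 768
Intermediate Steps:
q(v, o) = 3*v
Z = -29
d(g) = -3 (d(g) = -5 - 1*(-2) = -5 + 2 = -3)
O = -15 (O = 3*(-5) = -15)
x = -15 (x = -3 - 12 = -15)
Z*(3*(O + 6)) + x = -87*(-15 + 6) - 15 = -87*(-9) - 15 = -29*(-27) - 15 = 783 - 15 = 768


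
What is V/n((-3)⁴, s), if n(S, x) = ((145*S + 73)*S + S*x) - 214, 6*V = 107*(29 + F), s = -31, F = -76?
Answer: -5029/5727198 ≈ -0.00087809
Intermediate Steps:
V = -5029/6 (V = (107*(29 - 76))/6 = (107*(-47))/6 = (⅙)*(-5029) = -5029/6 ≈ -838.17)
n(S, x) = -214 + S*x + S*(73 + 145*S) (n(S, x) = ((73 + 145*S)*S + S*x) - 214 = (S*(73 + 145*S) + S*x) - 214 = (S*x + S*(73 + 145*S)) - 214 = -214 + S*x + S*(73 + 145*S))
V/n((-3)⁴, s) = -5029/(6*(-214 + 73*(-3)⁴ + 145*((-3)⁴)² + (-3)⁴*(-31))) = -5029/(6*(-214 + 73*81 + 145*81² + 81*(-31))) = -5029/(6*(-214 + 5913 + 145*6561 - 2511)) = -5029/(6*(-214 + 5913 + 951345 - 2511)) = -5029/6/954533 = -5029/6*1/954533 = -5029/5727198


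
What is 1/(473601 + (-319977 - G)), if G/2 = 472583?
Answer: -1/791542 ≈ -1.2634e-6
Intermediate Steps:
G = 945166 (G = 2*472583 = 945166)
1/(473601 + (-319977 - G)) = 1/(473601 + (-319977 - 1*945166)) = 1/(473601 + (-319977 - 945166)) = 1/(473601 - 1265143) = 1/(-791542) = -1/791542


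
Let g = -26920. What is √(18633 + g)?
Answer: I*√8287 ≈ 91.033*I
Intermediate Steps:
√(18633 + g) = √(18633 - 26920) = √(-8287) = I*√8287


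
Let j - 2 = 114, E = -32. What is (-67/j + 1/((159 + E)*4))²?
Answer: 4494400/13564489 ≈ 0.33134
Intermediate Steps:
j = 116 (j = 2 + 114 = 116)
(-67/j + 1/((159 + E)*4))² = (-67/116 + 1/((159 - 32)*4))² = (-67*1/116 + (¼)/127)² = (-67/116 + (1/127)*(¼))² = (-67/116 + 1/508)² = (-2120/3683)² = 4494400/13564489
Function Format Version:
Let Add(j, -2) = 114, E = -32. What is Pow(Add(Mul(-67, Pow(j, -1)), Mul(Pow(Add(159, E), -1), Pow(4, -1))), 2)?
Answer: Rational(4494400, 13564489) ≈ 0.33134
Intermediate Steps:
j = 116 (j = Add(2, 114) = 116)
Pow(Add(Mul(-67, Pow(j, -1)), Mul(Pow(Add(159, E), -1), Pow(4, -1))), 2) = Pow(Add(Mul(-67, Pow(116, -1)), Mul(Pow(Add(159, -32), -1), Pow(4, -1))), 2) = Pow(Add(Mul(-67, Rational(1, 116)), Mul(Pow(127, -1), Rational(1, 4))), 2) = Pow(Add(Rational(-67, 116), Mul(Rational(1, 127), Rational(1, 4))), 2) = Pow(Add(Rational(-67, 116), Rational(1, 508)), 2) = Pow(Rational(-2120, 3683), 2) = Rational(4494400, 13564489)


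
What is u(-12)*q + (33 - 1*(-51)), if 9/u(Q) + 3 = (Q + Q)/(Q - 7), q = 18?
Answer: -102/11 ≈ -9.2727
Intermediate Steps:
u(Q) = 9/(-3 + 2*Q/(-7 + Q)) (u(Q) = 9/(-3 + (Q + Q)/(Q - 7)) = 9/(-3 + (2*Q)/(-7 + Q)) = 9/(-3 + 2*Q/(-7 + Q)))
u(-12)*q + (33 - 1*(-51)) = (9*(7 - 1*(-12))/(-21 - 12))*18 + (33 - 1*(-51)) = (9*(7 + 12)/(-33))*18 + (33 + 51) = (9*(-1/33)*19)*18 + 84 = -57/11*18 + 84 = -1026/11 + 84 = -102/11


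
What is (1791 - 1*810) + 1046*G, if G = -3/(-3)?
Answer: 2027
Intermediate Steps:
G = 1 (G = -3*(-⅓) = 1)
(1791 - 1*810) + 1046*G = (1791 - 1*810) + 1046*1 = (1791 - 810) + 1046 = 981 + 1046 = 2027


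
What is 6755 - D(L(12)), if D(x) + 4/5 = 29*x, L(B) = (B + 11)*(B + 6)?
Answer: -26251/5 ≈ -5250.2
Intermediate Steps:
L(B) = (6 + B)*(11 + B) (L(B) = (11 + B)*(6 + B) = (6 + B)*(11 + B))
D(x) = -⅘ + 29*x
6755 - D(L(12)) = 6755 - (-⅘ + 29*(66 + 12² + 17*12)) = 6755 - (-⅘ + 29*(66 + 144 + 204)) = 6755 - (-⅘ + 29*414) = 6755 - (-⅘ + 12006) = 6755 - 1*60026/5 = 6755 - 60026/5 = -26251/5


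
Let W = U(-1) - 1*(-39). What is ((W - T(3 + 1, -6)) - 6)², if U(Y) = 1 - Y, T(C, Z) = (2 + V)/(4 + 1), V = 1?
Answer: 29584/25 ≈ 1183.4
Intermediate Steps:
T(C, Z) = ⅗ (T(C, Z) = (2 + 1)/(4 + 1) = 3/5 = 3*(⅕) = ⅗)
W = 41 (W = (1 - 1*(-1)) - 1*(-39) = (1 + 1) + 39 = 2 + 39 = 41)
((W - T(3 + 1, -6)) - 6)² = ((41 - 1*⅗) - 6)² = ((41 - ⅗) - 6)² = (202/5 - 6)² = (172/5)² = 29584/25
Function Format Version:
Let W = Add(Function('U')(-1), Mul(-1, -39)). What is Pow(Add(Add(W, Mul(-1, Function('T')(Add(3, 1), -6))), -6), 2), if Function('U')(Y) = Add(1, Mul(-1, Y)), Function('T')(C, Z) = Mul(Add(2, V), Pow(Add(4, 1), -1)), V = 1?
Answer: Rational(29584, 25) ≈ 1183.4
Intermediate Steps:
Function('T')(C, Z) = Rational(3, 5) (Function('T')(C, Z) = Mul(Add(2, 1), Pow(Add(4, 1), -1)) = Mul(3, Pow(5, -1)) = Mul(3, Rational(1, 5)) = Rational(3, 5))
W = 41 (W = Add(Add(1, Mul(-1, -1)), Mul(-1, -39)) = Add(Add(1, 1), 39) = Add(2, 39) = 41)
Pow(Add(Add(W, Mul(-1, Function('T')(Add(3, 1), -6))), -6), 2) = Pow(Add(Add(41, Mul(-1, Rational(3, 5))), -6), 2) = Pow(Add(Add(41, Rational(-3, 5)), -6), 2) = Pow(Add(Rational(202, 5), -6), 2) = Pow(Rational(172, 5), 2) = Rational(29584, 25)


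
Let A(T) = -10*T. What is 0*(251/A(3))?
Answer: 0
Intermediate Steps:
0*(251/A(3)) = 0*(251/((-10*3))) = 0*(251/(-30)) = 0*(251*(-1/30)) = 0*(-251/30) = 0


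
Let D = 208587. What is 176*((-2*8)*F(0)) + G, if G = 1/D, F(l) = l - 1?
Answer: 587380993/208587 ≈ 2816.0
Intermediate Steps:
F(l) = -1 + l
G = 1/208587 ≈ 4.7942e-6
176*((-2*8)*F(0)) + G = 176*((-2*8)*(-1 + 0)) + 1/208587 = 176*(-16*(-1)) + 1/208587 = 176*16 + 1/208587 = 2816 + 1/208587 = 587380993/208587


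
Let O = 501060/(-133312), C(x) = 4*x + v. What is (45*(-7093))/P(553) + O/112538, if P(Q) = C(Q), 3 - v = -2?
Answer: -399052251008115/2771742516896 ≈ -143.97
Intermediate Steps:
v = 5 (v = 3 - 1*(-2) = 3 + 2 = 5)
C(x) = 5 + 4*x (C(x) = 4*x + 5 = 5 + 4*x)
P(Q) = 5 + 4*Q
O = -125265/33328 (O = 501060*(-1/133312) = -125265/33328 ≈ -3.7586)
(45*(-7093))/P(553) + O/112538 = (45*(-7093))/(5 + 4*553) - 125265/33328/112538 = -319185/(5 + 2212) - 125265/33328*1/112538 = -319185/2217 - 125265/3750666464 = -319185*1/2217 - 125265/3750666464 = -106395/739 - 125265/3750666464 = -399052251008115/2771742516896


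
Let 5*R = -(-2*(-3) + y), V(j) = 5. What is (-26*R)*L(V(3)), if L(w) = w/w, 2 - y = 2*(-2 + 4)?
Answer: 104/5 ≈ 20.800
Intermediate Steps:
y = -2 (y = 2 - 2*(-2 + 4) = 2 - 2*2 = 2 - 1*4 = 2 - 4 = -2)
L(w) = 1
R = -⅘ (R = (-(-2*(-3) - 2))/5 = (-(6 - 2))/5 = (-1*4)/5 = (⅕)*(-4) = -⅘ ≈ -0.80000)
(-26*R)*L(V(3)) = -26*(-⅘)*1 = (104/5)*1 = 104/5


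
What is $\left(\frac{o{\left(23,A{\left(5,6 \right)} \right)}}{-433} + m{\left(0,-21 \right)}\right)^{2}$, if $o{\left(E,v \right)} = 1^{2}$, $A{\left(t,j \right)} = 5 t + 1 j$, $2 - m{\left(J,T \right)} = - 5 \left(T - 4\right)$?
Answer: $\frac{2836627600}{187489} \approx 15130.0$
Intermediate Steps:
$m{\left(J,T \right)} = -18 + 5 T$ ($m{\left(J,T \right)} = 2 - - 5 \left(T - 4\right) = 2 - - 5 \left(-4 + T\right) = 2 - \left(20 - 5 T\right) = 2 + \left(-20 + 5 T\right) = -18 + 5 T$)
$A{\left(t,j \right)} = j + 5 t$ ($A{\left(t,j \right)} = 5 t + j = j + 5 t$)
$o{\left(E,v \right)} = 1$
$\left(\frac{o{\left(23,A{\left(5,6 \right)} \right)}}{-433} + m{\left(0,-21 \right)}\right)^{2} = \left(1 \frac{1}{-433} + \left(-18 + 5 \left(-21\right)\right)\right)^{2} = \left(1 \left(- \frac{1}{433}\right) - 123\right)^{2} = \left(- \frac{1}{433} - 123\right)^{2} = \left(- \frac{53260}{433}\right)^{2} = \frac{2836627600}{187489}$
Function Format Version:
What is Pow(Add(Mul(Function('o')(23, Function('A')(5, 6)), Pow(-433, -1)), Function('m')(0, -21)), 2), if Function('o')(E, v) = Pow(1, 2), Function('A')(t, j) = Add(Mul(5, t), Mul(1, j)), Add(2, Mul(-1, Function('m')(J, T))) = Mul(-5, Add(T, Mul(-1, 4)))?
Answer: Rational(2836627600, 187489) ≈ 15130.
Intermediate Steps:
Function('m')(J, T) = Add(-18, Mul(5, T)) (Function('m')(J, T) = Add(2, Mul(-1, Mul(-5, Add(T, Mul(-1, 4))))) = Add(2, Mul(-1, Mul(-5, Add(T, -4)))) = Add(2, Mul(-1, Mul(-5, Add(-4, T)))) = Add(2, Mul(-1, Add(20, Mul(-5, T)))) = Add(2, Add(-20, Mul(5, T))) = Add(-18, Mul(5, T)))
Function('A')(t, j) = Add(j, Mul(5, t)) (Function('A')(t, j) = Add(Mul(5, t), j) = Add(j, Mul(5, t)))
Function('o')(E, v) = 1
Pow(Add(Mul(Function('o')(23, Function('A')(5, 6)), Pow(-433, -1)), Function('m')(0, -21)), 2) = Pow(Add(Mul(1, Pow(-433, -1)), Add(-18, Mul(5, -21))), 2) = Pow(Add(Mul(1, Rational(-1, 433)), Add(-18, -105)), 2) = Pow(Add(Rational(-1, 433), -123), 2) = Pow(Rational(-53260, 433), 2) = Rational(2836627600, 187489)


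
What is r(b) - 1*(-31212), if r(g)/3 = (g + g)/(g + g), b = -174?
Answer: 31215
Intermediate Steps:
r(g) = 3 (r(g) = 3*((g + g)/(g + g)) = 3*((2*g)/((2*g))) = 3*((2*g)*(1/(2*g))) = 3*1 = 3)
r(b) - 1*(-31212) = 3 - 1*(-31212) = 3 + 31212 = 31215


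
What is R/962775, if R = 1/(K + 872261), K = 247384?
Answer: 1/1077966214875 ≈ 9.2767e-13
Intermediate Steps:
R = 1/1119645 (R = 1/(247384 + 872261) = 1/1119645 ≈ 8.9314e-7)
R/962775 = (1/1119645)/962775 = (1/1119645)*(1/962775) = 1/1077966214875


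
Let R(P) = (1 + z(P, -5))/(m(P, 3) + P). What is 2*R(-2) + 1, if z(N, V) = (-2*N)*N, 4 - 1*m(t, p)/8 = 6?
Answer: 16/9 ≈ 1.7778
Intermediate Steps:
m(t, p) = -16 (m(t, p) = 32 - 8*6 = 32 - 48 = -16)
z(N, V) = -2*N**2
R(P) = (1 - 2*P**2)/(-16 + P)
2*R(-2) + 1 = 2*((1 - 2*(-2)**2)/(-16 - 2)) + 1 = 2*((1 - 2*4)/(-18)) + 1 = 2*(-(1 - 8)/18) + 1 = 2*(-1/18*(-7)) + 1 = 2*(7/18) + 1 = 7/9 + 1 = 16/9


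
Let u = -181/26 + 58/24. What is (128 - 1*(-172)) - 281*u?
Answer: 246029/156 ≈ 1577.1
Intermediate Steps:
u = -709/156 (u = -181*1/26 + 58*(1/24) = -181/26 + 29/12 = -709/156 ≈ -4.5449)
(128 - 1*(-172)) - 281*u = (128 - 1*(-172)) - 281*(-709/156) = (128 + 172) + 199229/156 = 300 + 199229/156 = 246029/156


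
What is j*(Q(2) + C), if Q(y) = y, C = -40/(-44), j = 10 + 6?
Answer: 512/11 ≈ 46.545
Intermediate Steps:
j = 16
C = 10/11 (C = -40*(-1/44) = 10/11 ≈ 0.90909)
j*(Q(2) + C) = 16*(2 + 10/11) = 16*(32/11) = 512/11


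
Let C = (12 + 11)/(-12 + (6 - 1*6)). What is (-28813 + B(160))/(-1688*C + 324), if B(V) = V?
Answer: -85959/10678 ≈ -8.0501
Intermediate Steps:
C = -23/12 (C = 23/(-12 + (6 - 6)) = 23/(-12 + 0) = 23/(-12) = 23*(-1/12) = -23/12 ≈ -1.9167)
(-28813 + B(160))/(-1688*C + 324) = (-28813 + 160)/(-1688*(-23/12) + 324) = -28653/(9706/3 + 324) = -28653/10678/3 = -28653*3/10678 = -85959/10678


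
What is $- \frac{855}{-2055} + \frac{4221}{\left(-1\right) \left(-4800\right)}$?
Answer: $\frac{283959}{219200} \approx 1.2954$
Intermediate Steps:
$- \frac{855}{-2055} + \frac{4221}{\left(-1\right) \left(-4800\right)} = \left(-855\right) \left(- \frac{1}{2055}\right) + \frac{4221}{4800} = \frac{57}{137} + 4221 \cdot \frac{1}{4800} = \frac{57}{137} + \frac{1407}{1600} = \frac{283959}{219200}$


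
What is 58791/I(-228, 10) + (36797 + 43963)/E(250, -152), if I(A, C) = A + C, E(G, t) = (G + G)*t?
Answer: -56071521/207100 ≈ -270.75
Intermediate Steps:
E(G, t) = 2*G*t (E(G, t) = (2*G)*t = 2*G*t)
58791/I(-228, 10) + (36797 + 43963)/E(250, -152) = 58791/(-228 + 10) + (36797 + 43963)/((2*250*(-152))) = 58791/(-218) + 80760/(-76000) = 58791*(-1/218) + 80760*(-1/76000) = -58791/218 - 2019/1900 = -56071521/207100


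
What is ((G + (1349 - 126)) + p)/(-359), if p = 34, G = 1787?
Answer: -3044/359 ≈ -8.4791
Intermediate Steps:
((G + (1349 - 126)) + p)/(-359) = ((1787 + (1349 - 126)) + 34)/(-359) = ((1787 + 1223) + 34)*(-1/359) = (3010 + 34)*(-1/359) = 3044*(-1/359) = -3044/359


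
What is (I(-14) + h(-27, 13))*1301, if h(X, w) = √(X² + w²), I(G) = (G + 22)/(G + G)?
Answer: -2602/7 + 1301*√898 ≈ 38615.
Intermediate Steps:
I(G) = (22 + G)/(2*G) (I(G) = (22 + G)/((2*G)) = (22 + G)*(1/(2*G)) = (22 + G)/(2*G))
(I(-14) + h(-27, 13))*1301 = ((½)*(22 - 14)/(-14) + √((-27)² + 13²))*1301 = ((½)*(-1/14)*8 + √(729 + 169))*1301 = (-2/7 + √898)*1301 = -2602/7 + 1301*√898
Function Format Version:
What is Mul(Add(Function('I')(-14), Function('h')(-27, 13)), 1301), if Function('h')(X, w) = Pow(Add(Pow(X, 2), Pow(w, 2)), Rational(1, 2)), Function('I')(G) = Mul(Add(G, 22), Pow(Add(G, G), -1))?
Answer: Add(Rational(-2602, 7), Mul(1301, Pow(898, Rational(1, 2)))) ≈ 38615.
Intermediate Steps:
Function('I')(G) = Mul(Rational(1, 2), Pow(G, -1), Add(22, G)) (Function('I')(G) = Mul(Add(22, G), Pow(Mul(2, G), -1)) = Mul(Add(22, G), Mul(Rational(1, 2), Pow(G, -1))) = Mul(Rational(1, 2), Pow(G, -1), Add(22, G)))
Mul(Add(Function('I')(-14), Function('h')(-27, 13)), 1301) = Mul(Add(Mul(Rational(1, 2), Pow(-14, -1), Add(22, -14)), Pow(Add(Pow(-27, 2), Pow(13, 2)), Rational(1, 2))), 1301) = Mul(Add(Mul(Rational(1, 2), Rational(-1, 14), 8), Pow(Add(729, 169), Rational(1, 2))), 1301) = Mul(Add(Rational(-2, 7), Pow(898, Rational(1, 2))), 1301) = Add(Rational(-2602, 7), Mul(1301, Pow(898, Rational(1, 2))))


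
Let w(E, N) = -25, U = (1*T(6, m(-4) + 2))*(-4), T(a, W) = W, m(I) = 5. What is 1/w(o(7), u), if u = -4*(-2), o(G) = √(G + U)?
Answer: -1/25 ≈ -0.040000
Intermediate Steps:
U = -28 (U = (1*(5 + 2))*(-4) = (1*7)*(-4) = 7*(-4) = -28)
o(G) = √(-28 + G) (o(G) = √(G - 28) = √(-28 + G))
u = 8
1/w(o(7), u) = 1/(-25) = -1/25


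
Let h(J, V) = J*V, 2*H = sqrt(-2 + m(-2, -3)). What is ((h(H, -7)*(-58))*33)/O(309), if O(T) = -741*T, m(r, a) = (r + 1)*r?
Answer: 0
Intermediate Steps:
m(r, a) = r*(1 + r) (m(r, a) = (1 + r)*r = r*(1 + r))
H = 0 (H = sqrt(-2 - 2*(1 - 2))/2 = sqrt(-2 - 2*(-1))/2 = sqrt(-2 + 2)/2 = sqrt(0)/2 = (1/2)*0 = 0)
((h(H, -7)*(-58))*33)/O(309) = (((0*(-7))*(-58))*33)/((-741*309)) = ((0*(-58))*33)/(-228969) = (0*33)*(-1/228969) = 0*(-1/228969) = 0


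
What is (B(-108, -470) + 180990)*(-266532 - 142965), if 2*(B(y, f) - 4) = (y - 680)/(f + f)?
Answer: -34834835679369/470 ≈ -7.4117e+10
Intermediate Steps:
B(y, f) = 4 + (-680 + y)/(4*f) (B(y, f) = 4 + ((y - 680)/(f + f))/2 = 4 + ((-680 + y)/((2*f)))/2 = 4 + ((-680 + y)*(1/(2*f)))/2 = 4 + ((-680 + y)/(2*f))/2 = 4 + (-680 + y)/(4*f))
(B(-108, -470) + 180990)*(-266532 - 142965) = ((¼)*(-680 - 108 + 16*(-470))/(-470) + 180990)*(-266532 - 142965) = ((¼)*(-1/470)*(-680 - 108 - 7520) + 180990)*(-409497) = ((¼)*(-1/470)*(-8308) + 180990)*(-409497) = (2077/470 + 180990)*(-409497) = (85067377/470)*(-409497) = -34834835679369/470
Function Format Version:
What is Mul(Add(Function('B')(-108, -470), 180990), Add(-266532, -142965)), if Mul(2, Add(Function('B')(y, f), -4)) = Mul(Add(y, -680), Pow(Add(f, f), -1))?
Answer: Rational(-34834835679369, 470) ≈ -7.4117e+10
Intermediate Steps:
Function('B')(y, f) = Add(4, Mul(Rational(1, 4), Pow(f, -1), Add(-680, y))) (Function('B')(y, f) = Add(4, Mul(Rational(1, 2), Mul(Add(y, -680), Pow(Add(f, f), -1)))) = Add(4, Mul(Rational(1, 2), Mul(Add(-680, y), Pow(Mul(2, f), -1)))) = Add(4, Mul(Rational(1, 2), Mul(Add(-680, y), Mul(Rational(1, 2), Pow(f, -1))))) = Add(4, Mul(Rational(1, 2), Mul(Rational(1, 2), Pow(f, -1), Add(-680, y)))) = Add(4, Mul(Rational(1, 4), Pow(f, -1), Add(-680, y))))
Mul(Add(Function('B')(-108, -470), 180990), Add(-266532, -142965)) = Mul(Add(Mul(Rational(1, 4), Pow(-470, -1), Add(-680, -108, Mul(16, -470))), 180990), Add(-266532, -142965)) = Mul(Add(Mul(Rational(1, 4), Rational(-1, 470), Add(-680, -108, -7520)), 180990), -409497) = Mul(Add(Mul(Rational(1, 4), Rational(-1, 470), -8308), 180990), -409497) = Mul(Add(Rational(2077, 470), 180990), -409497) = Mul(Rational(85067377, 470), -409497) = Rational(-34834835679369, 470)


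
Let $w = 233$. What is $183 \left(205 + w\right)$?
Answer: $80154$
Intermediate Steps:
$183 \left(205 + w\right) = 183 \left(205 + 233\right) = 183 \cdot 438 = 80154$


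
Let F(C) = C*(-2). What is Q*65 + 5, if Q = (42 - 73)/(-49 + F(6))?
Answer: 2320/61 ≈ 38.033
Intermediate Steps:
F(C) = -2*C
Q = 31/61 (Q = (42 - 73)/(-49 - 2*6) = -31/(-49 - 12) = -31/(-61) = -31*(-1/61) = 31/61 ≈ 0.50820)
Q*65 + 5 = (31/61)*65 + 5 = 2015/61 + 5 = 2320/61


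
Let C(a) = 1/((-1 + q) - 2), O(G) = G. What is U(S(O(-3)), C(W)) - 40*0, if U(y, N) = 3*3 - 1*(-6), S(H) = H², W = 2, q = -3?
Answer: 15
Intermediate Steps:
C(a) = -⅙ (C(a) = 1/((-1 - 3) - 2) = 1/(-4 - 2) = 1/(-6) = -⅙)
U(y, N) = 15 (U(y, N) = 9 + 6 = 15)
U(S(O(-3)), C(W)) - 40*0 = 15 - 40*0 = 15 + 0 = 15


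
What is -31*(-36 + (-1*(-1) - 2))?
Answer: 1147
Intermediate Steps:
-31*(-36 + (-1*(-1) - 2)) = -31*(-36 + (1 - 2)) = -31*(-36 - 1) = -31*(-37) = 1147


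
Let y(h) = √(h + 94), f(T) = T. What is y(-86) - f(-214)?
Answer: 214 + 2*√2 ≈ 216.83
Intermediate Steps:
y(h) = √(94 + h)
y(-86) - f(-214) = √(94 - 86) - 1*(-214) = √8 + 214 = 2*√2 + 214 = 214 + 2*√2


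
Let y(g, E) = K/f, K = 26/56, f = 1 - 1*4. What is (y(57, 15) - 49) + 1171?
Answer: 94235/84 ≈ 1121.8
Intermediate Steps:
f = -3 (f = 1 - 4 = -3)
K = 13/28 (K = 26*(1/56) = 13/28 ≈ 0.46429)
y(g, E) = -13/84 (y(g, E) = (13/28)/(-3) = (13/28)*(-⅓) = -13/84)
(y(57, 15) - 49) + 1171 = (-13/84 - 49) + 1171 = -4129/84 + 1171 = 94235/84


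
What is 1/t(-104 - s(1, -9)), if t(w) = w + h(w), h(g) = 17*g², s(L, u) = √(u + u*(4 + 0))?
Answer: -I/(-183003*I + 10605*√5) ≈ 5.3742e-6 - 6.9638e-7*I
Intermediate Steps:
s(L, u) = √5*√u (s(L, u) = √(u + u*4) = √(u + 4*u) = √(5*u) = √5*√u)
t(w) = w + 17*w²
1/t(-104 - s(1, -9)) = 1/((-104 - √5*√(-9))*(1 + 17*(-104 - √5*√(-9)))) = 1/((-104 - √5*3*I)*(1 + 17*(-104 - √5*3*I))) = 1/((-104 - 3*I*√5)*(1 + 17*(-104 - 3*I*√5))) = 1/((-104 - 3*I*√5)*(1 + (-1768 - 51*I*√5))) = 1/((-104 - 3*I*√5)*(-1767 - 51*I*√5)) = 1/((-1767 - 51*I*√5)*(-104 - 3*I*√5))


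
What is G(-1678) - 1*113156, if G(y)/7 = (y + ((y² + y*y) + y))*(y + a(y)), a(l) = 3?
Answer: -65988553856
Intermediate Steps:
G(y) = 7*(3 + y)*(2*y + 2*y²) (G(y) = 7*((y + ((y² + y*y) + y))*(y + 3)) = 7*((y + ((y² + y²) + y))*(3 + y)) = 7*((y + (2*y² + y))*(3 + y)) = 7*((y + (y + 2*y²))*(3 + y)) = 7*((2*y + 2*y²)*(3 + y)) = 7*((3 + y)*(2*y + 2*y²)) = 7*(3 + y)*(2*y + 2*y²))
G(-1678) - 1*113156 = 14*(-1678)*(3 + (-1678)² + 4*(-1678)) - 1*113156 = 14*(-1678)*(3 + 2815684 - 6712) - 113156 = 14*(-1678)*2808975 - 113156 = -65988440700 - 113156 = -65988553856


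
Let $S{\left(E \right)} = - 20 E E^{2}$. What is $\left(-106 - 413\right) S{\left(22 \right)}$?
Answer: $110526240$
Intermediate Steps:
$S{\left(E \right)} = - 20 E^{3}$
$\left(-106 - 413\right) S{\left(22 \right)} = \left(-106 - 413\right) \left(- 20 \cdot 22^{3}\right) = - 519 \left(\left(-20\right) 10648\right) = \left(-519\right) \left(-212960\right) = 110526240$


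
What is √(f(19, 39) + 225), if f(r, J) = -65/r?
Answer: √79990/19 ≈ 14.886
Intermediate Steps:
√(f(19, 39) + 225) = √(-65/19 + 225) = √(4210/19) = √79990/19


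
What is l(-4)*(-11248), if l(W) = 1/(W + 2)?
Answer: 5624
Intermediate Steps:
l(W) = 1/(2 + W)
l(-4)*(-11248) = -11248/(2 - 4) = -11248/(-2) = -1/2*(-11248) = 5624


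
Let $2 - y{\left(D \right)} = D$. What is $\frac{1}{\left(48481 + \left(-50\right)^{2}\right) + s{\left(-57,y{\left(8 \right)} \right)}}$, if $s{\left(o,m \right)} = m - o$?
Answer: $\frac{1}{51032} \approx 1.9596 \cdot 10^{-5}$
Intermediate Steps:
$y{\left(D \right)} = 2 - D$
$\frac{1}{\left(48481 + \left(-50\right)^{2}\right) + s{\left(-57,y{\left(8 \right)} \right)}} = \frac{1}{\left(48481 + \left(-50\right)^{2}\right) + \left(\left(2 - 8\right) - -57\right)} = \frac{1}{\left(48481 + 2500\right) + \left(\left(2 - 8\right) + 57\right)} = \frac{1}{50981 + \left(-6 + 57\right)} = \frac{1}{50981 + 51} = \frac{1}{51032}$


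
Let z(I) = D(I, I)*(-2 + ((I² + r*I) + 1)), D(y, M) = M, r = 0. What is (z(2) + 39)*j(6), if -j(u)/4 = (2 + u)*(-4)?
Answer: 5760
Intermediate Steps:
j(u) = 32 + 16*u (j(u) = -4*(2 + u)*(-4) = -4*(-8 - 4*u) = 32 + 16*u)
z(I) = I*(-1 + I²) (z(I) = I*(-2 + ((I² + 0*I) + 1)) = I*(-2 + ((I² + 0) + 1)) = I*(-2 + (I² + 1)) = I*(-2 + (1 + I²)) = I*(-1 + I²))
(z(2) + 39)*j(6) = ((2³ - 1*2) + 39)*(32 + 16*6) = ((8 - 2) + 39)*(32 + 96) = (6 + 39)*128 = 45*128 = 5760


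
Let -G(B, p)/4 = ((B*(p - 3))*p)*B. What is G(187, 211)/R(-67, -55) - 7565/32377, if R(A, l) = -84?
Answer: 49689612186079/679917 ≈ 7.3082e+7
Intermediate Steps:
G(B, p) = -4*p*B**2*(-3 + p) (G(B, p) = -4*(B*(p - 3))*p*B = -4*(B*(-3 + p))*p*B = -4*B*p*(-3 + p)*B = -4*p*B**2*(-3 + p))
G(187, 211)/R(-67, -55) - 7565/32377 = (4*211*187**2*(3 - 1*211))/(-84) - 7565/32377 = (4*211*34969*(3 - 211))*(-1/84) - 7565*1/32377 = (4*211*34969*(-208))*(-1/84) - 7565/32377 = -6138877888*(-1/84) - 7565/32377 = 1534719472/21 - 7565/32377 = 49689612186079/679917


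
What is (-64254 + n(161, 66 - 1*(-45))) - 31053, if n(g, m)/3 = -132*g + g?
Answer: -158580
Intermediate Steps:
n(g, m) = -393*g (n(g, m) = 3*(-132*g + g) = 3*(-131*g) = -393*g)
(-64254 + n(161, 66 - 1*(-45))) - 31053 = (-64254 - 393*161) - 31053 = (-64254 - 63273) - 31053 = -127527 - 31053 = -158580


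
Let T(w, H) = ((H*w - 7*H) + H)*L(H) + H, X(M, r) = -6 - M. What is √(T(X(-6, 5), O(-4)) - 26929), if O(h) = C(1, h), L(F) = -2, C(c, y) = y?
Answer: I*√26981 ≈ 164.26*I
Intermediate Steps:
O(h) = h
T(w, H) = 13*H - 2*H*w (T(w, H) = ((H*w - 7*H) + H)*(-2) + H = ((-7*H + H*w) + H)*(-2) + H = (-6*H + H*w)*(-2) + H = (12*H - 2*H*w) + H = 13*H - 2*H*w)
√(T(X(-6, 5), O(-4)) - 26929) = √(-4*(13 - 2*(-6 - 1*(-6))) - 26929) = √(-4*(13 - 2*(-6 + 6)) - 26929) = √(-4*(13 - 2*0) - 26929) = √(-4*(13 + 0) - 26929) = √(-4*13 - 26929) = √(-52 - 26929) = √(-26981) = I*√26981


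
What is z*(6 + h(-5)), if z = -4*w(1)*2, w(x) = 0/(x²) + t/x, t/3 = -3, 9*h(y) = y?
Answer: 392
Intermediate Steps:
h(y) = y/9
t = -9 (t = 3*(-3) = -9)
w(x) = -9/x (w(x) = 0/(x²) - 9/x = 0/x² - 9/x = 0 - 9/x = -9/x)
z = 72 (z = -(-36)/1*2 = -(-36)*2 = -4*(-9)*2 = 36*2 = 72)
z*(6 + h(-5)) = 72*(6 + (⅑)*(-5)) = 72*(6 - 5/9) = 72*(49/9) = 392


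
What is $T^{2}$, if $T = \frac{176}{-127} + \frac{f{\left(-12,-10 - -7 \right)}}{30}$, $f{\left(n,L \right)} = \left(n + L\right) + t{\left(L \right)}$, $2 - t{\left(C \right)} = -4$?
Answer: $\frac{4583881}{1612900} \approx 2.842$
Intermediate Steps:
$t{\left(C \right)} = 6$ ($t{\left(C \right)} = 2 - -4 = 2 + 4 = 6$)
$f{\left(n,L \right)} = 6 + L + n$ ($f{\left(n,L \right)} = \left(n + L\right) + 6 = \left(L + n\right) + 6 = 6 + L + n$)
$T = - \frac{2141}{1270}$ ($T = \frac{176}{-127} + \frac{6 - 3 - 12}{30} = 176 \left(- \frac{1}{127}\right) + \left(6 + \left(-10 + 7\right) - 12\right) \frac{1}{30} = - \frac{176}{127} + \left(6 - 3 - 12\right) \frac{1}{30} = - \frac{176}{127} - \frac{3}{10} = - \frac{2141}{1270} \approx -1.6858$)
$T^{2} = \left(- \frac{2141}{1270}\right)^{2} = \frac{4583881}{1612900}$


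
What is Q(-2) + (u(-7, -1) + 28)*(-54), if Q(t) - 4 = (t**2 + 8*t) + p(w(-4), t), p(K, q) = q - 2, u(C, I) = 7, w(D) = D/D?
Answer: -1902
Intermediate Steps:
w(D) = 1
p(K, q) = -2 + q
Q(t) = 2 + t**2 + 9*t (Q(t) = 4 + ((t**2 + 8*t) + (-2 + t)) = 4 + (-2 + t**2 + 9*t) = 2 + t**2 + 9*t)
Q(-2) + (u(-7, -1) + 28)*(-54) = (2 + (-2)**2 + 9*(-2)) + (7 + 28)*(-54) = (2 + 4 - 18) + 35*(-54) = -12 - 1890 = -1902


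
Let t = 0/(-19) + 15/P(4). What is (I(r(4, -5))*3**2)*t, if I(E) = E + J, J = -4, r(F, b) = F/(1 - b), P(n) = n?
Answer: -225/2 ≈ -112.50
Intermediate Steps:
t = 15/4 (t = 0/(-19) + 15/4 = 0*(-1/19) + 15*(1/4) = 0 + 15/4 = 15/4 ≈ 3.7500)
I(E) = -4 + E (I(E) = E - 4 = -4 + E)
(I(r(4, -5))*3**2)*t = ((-4 - 1*4/(-1 - 5))*3**2)*(15/4) = ((-4 - 1*4/(-6))*9)*(15/4) = ((-4 - 1*4*(-1/6))*9)*(15/4) = ((-4 + 2/3)*9)*(15/4) = -10/3*9*(15/4) = -30*15/4 = -225/2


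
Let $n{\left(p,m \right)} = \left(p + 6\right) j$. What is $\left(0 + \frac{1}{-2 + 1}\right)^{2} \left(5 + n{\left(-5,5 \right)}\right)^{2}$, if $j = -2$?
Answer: $9$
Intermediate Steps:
$n{\left(p,m \right)} = -12 - 2 p$ ($n{\left(p,m \right)} = \left(p + 6\right) \left(-2\right) = \left(6 + p\right) \left(-2\right) = -12 - 2 p$)
$\left(0 + \frac{1}{-2 + 1}\right)^{2} \left(5 + n{\left(-5,5 \right)}\right)^{2} = \left(0 + \frac{1}{-2 + 1}\right)^{2} \left(5 - 2\right)^{2} = \left(0 + \frac{1}{-1}\right)^{2} \left(5 + \left(-12 + 10\right)\right)^{2} = \left(0 - 1\right)^{2} \left(5 - 2\right)^{2} = \left(-1\right)^{2} \cdot 3^{2} = 1 \cdot 9 = 9$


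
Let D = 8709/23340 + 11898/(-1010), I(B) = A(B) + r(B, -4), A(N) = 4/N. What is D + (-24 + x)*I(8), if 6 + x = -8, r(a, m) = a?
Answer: -262770381/785780 ≈ -334.41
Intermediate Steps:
x = -14 (x = -6 - 8 = -14)
I(B) = B + 4/B (I(B) = 4/B + B = B + 4/B)
D = -8963441/785780 (D = 8709*(1/23340) + 11898*(-1/1010) = 2903/7780 - 5949/505 = -8963441/785780 ≈ -11.407)
D + (-24 + x)*I(8) = -8963441/785780 + (-24 - 14)*(8 + 4/8) = -8963441/785780 - 38*(8 + 4*(⅛)) = -8963441/785780 - 38*(8 + ½) = -8963441/785780 - 38*17/2 = -8963441/785780 - 323 = -262770381/785780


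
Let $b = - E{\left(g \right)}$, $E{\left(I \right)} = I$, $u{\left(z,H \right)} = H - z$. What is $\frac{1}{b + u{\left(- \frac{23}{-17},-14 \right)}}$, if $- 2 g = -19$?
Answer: $- \frac{34}{845} \approx -0.040237$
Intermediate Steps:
$g = \frac{19}{2}$ ($g = \left(- \frac{1}{2}\right) \left(-19\right) = \frac{19}{2} \approx 9.5$)
$b = - \frac{19}{2}$ ($b = \left(-1\right) \frac{19}{2} = - \frac{19}{2} \approx -9.5$)
$\frac{1}{b + u{\left(- \frac{23}{-17},-14 \right)}} = \frac{1}{- \frac{19}{2} - \left(14 - \frac{23}{-17}\right)} = \frac{1}{- \frac{19}{2} - \left(14 - - \frac{23}{17}\right)} = \frac{1}{- \frac{19}{2} - \frac{261}{17}} = \frac{1}{- \frac{845}{34}} = - \frac{34}{845}$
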